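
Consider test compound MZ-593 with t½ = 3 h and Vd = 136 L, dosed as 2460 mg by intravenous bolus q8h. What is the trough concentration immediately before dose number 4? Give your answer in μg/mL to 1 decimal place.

f = (1/2)^(τ/t½) = (1/2)^(8/3) ≈ 0.1575.
C₀ = D/Vd = 2460/136 ≈ 18.088 μg/mL.
Before the 4th dose, 3 doses have been given. Superposition: Cmin = C₀·(f + f² + … + f^3).
≈ 18.088 × (0.1575 + 0.0248 + 0.0039) ≈ 18.088 × 0.1862 ≈ 3.368 μg/mL.

3.4 μg/mL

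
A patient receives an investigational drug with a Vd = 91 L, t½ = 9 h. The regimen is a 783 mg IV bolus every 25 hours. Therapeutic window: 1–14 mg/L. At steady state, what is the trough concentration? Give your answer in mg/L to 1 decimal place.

Over one 25-h interval, 25/9 ≈ 2.7778 half-lives elapse, leaving f ≈ 0.1458 of each dose.
At steady state, accumulation factor R = 1/(1 − e^(−kτ)) ≈ 1.1707.
Each bolus raises the concentration by D/Vd = 783/91 ≈ 8.604 mg/L.
Steady-state peak Cmax,ss = C₀·R ≈ 8.604 × 1.1707 ≈ 10.073 mg/L.
Steady-state trough Cmin,ss = Cmax,ss·f ≈ 10.073 × 0.1458 ≈ 1.469 mg/L.
Trough 1.5 mg/L vs MEC 1 mg/L: adequate.

1.5 mg/L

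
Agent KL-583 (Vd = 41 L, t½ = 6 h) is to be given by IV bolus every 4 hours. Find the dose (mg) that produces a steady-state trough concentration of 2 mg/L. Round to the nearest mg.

τ/t½ = 4/6 ≈ 0.66667, so f = (1/2)^(4/6) ≈ 0.629961.
Cmin,ss = (D/Vd)·f/(1−f), so D = Cmin,ss·Vd·(1−f)/f.
D = 2 × 41 × (1−f)/f ≈ 2 × 41 × 0.58740 ≈ 48.17 mg.

48 mg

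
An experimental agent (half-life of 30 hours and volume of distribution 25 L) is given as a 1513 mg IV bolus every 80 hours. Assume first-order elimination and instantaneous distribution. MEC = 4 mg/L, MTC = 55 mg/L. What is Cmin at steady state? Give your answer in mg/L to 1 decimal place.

Over one 80-h interval, 80/30 ≈ 2.6667 half-lives elapse, leaving f ≈ 0.1575 of each dose.
Each bolus raises the concentration by D/Vd = 1513/25 ≈ 60.520 mg/L.
Steady-state trough Cmin,ss = C₀·f/(1−f) ≈ 60.520 × 0.1575/0.8425 ≈ 11.314 mg/L.
Trough 11.3 mg/L vs MEC 4 mg/L: adequate.

11.3 mg/L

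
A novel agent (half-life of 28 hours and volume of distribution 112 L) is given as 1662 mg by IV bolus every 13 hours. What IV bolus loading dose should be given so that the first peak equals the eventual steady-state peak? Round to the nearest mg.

6040 mg

f = (1/2)^(13/28) ≈ 0.724830; accumulation ratio R = 1/(1−f) ≈ 3.63412.
Loading dose to hit Cmax,ss on first dose: D_load = D_maint·R ≈ 1662 × 3.63412 ≈ 6039.91 mg.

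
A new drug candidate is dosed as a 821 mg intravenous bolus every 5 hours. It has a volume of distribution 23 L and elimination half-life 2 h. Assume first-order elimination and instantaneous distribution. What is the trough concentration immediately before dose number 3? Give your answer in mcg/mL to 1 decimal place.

7.4 mcg/mL

f = (1/2)^(τ/t½) = (1/2)^(5/2) ≈ 0.1768.
C₀ = D/Vd = 821/23 ≈ 35.696 mcg/mL.
Before the 3rd dose, 2 doses have been given. Superposition: Cmin = C₀·(f + f²).
≈ 35.696 × (0.1768 + 0.0313) ≈ 35.696 × 0.2081 ≈ 7.428 mcg/mL.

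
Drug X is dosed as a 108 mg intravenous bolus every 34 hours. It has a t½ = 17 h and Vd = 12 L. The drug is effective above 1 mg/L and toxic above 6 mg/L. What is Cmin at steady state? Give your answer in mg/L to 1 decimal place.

The dosing interval is 2 half-lives, so f = 2^(−2) = 0.25.
Accumulation ratio R = 1/(1 − f) = 1/0.75 = 4/3.
Single-dose peak C₀ = D/Vd = 108/12 = 9 mg/L.
Steady-state peak Cmax,ss = C₀·R = 9 × 4/3 ≈ 12.000 mg/L.
Steady-state trough Cmin,ss = Cmax,ss·f ≈ 12.000 × 0.25 ≈ 3.000 mg/L.
Trough 3.0 mg/L vs MEC 1 mg/L: adequate.

3.0 mg/L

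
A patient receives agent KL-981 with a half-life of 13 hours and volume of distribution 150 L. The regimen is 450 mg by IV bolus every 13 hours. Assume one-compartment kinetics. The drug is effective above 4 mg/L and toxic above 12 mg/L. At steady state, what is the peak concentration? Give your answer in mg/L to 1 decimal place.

6.0 mg/L

The dosing interval is 1 half-life, so f = 2^(−1) = 0.5.
Accumulation ratio R = 1/(1 − f) = 1/0.5 = 2/1.
Single-dose peak C₀ = D/Vd = 450/150 = 3 mg/L.
Steady-state peak Cmax,ss = C₀·R = 3 × 2/1 ≈ 6.000 mg/L.
Peak 6.0 mg/L vs MTC 12 mg/L: below toxic threshold.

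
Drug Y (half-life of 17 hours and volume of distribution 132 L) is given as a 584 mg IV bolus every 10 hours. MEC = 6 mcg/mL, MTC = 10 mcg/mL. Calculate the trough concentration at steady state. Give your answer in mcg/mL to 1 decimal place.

8.8 mcg/mL

τ/t½ = 10/17 ≈ 0.58824, so fraction remaining f = (1/2)^(10/17) ≈ 0.6652.
Accumulation ratio R = 1/(1 − f) ≈ 1/0.3348 ≈ 2.9869.
Single-dose peak C₀ = D/Vd = 584/132 ≈ 4.424 mcg/mL.
Cmax,ss = C₀/(1 − f) ≈ 4.424/0.3348 ≈ 13.214 mcg/mL.
One interval later, Cmin,ss = Cmax,ss·e^(−kτ) ≈ 13.214 × 0.6652 ≈ 8.790 mcg/mL.
Trough 8.8 mcg/mL vs MEC 6 mcg/mL: adequate.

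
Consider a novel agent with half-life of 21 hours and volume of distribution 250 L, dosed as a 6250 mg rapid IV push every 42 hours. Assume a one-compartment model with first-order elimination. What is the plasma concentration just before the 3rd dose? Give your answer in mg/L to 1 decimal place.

7.8 mg/L

f = (1/2)^(τ/t½) = (1/2)^(42/21) ≈ 0.2500.
C₀ = D/Vd = 6250/250 ≈ 25.000 mg/L.
Before the 3rd dose, 2 doses have been given. Superposition: Cmin = C₀·(f + f²).
≈ 25.000 × (0.2500 + 0.0625) ≈ 25.000 × 0.3125 ≈ 7.812 mg/L.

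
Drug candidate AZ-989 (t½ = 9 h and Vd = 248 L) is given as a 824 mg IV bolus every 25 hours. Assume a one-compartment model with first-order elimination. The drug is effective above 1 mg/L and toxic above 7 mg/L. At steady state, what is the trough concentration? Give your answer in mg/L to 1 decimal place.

τ/t½ = 25/9 ≈ 2.7778, so fraction remaining f = (1/2)^(25/9) ≈ 0.1458.
Accumulation ratio R = 1/(1 − f) ≈ 1/0.8542 ≈ 1.1707.
Each bolus raises the concentration by D/Vd = 824/248 ≈ 3.323 mg/L.
Steady-state peak Cmax,ss = C₀·R ≈ 3.323 × 1.1707 ≈ 3.890 mg/L.
Steady-state trough Cmin,ss = Cmax,ss·f ≈ 3.890 × 0.1458 ≈ 0.567 mg/L.
Trough 0.6 mg/L vs MEC 1 mg/L: subtherapeutic.

0.6 mg/L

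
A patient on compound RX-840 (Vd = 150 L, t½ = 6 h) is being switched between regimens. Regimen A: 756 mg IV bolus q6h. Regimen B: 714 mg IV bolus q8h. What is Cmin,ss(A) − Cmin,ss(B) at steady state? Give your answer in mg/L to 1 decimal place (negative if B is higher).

Regimen A: f = (1/2)^(6/6) ≈ 0.5000; Cmin,ss = (756/150)·f/(1−f) ≈ 5.040 mg/L.
Regimen B: f = (1/2)^(8/6) ≈ 0.3969; Cmin,ss = (714/150)·f/(1−f) ≈ 3.133 mg/L.
Difference ≈ 5.040 − 3.133 ≈ 1.907 mg/L.

1.9 mg/L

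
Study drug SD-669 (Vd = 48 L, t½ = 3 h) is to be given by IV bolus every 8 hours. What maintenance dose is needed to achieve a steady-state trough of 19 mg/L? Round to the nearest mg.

4879 mg

τ/t½ = 8/3 ≈ 2.6667, so f = (1/2)^(8/3) ≈ 0.157490.
Cmin,ss = (D/Vd)·f/(1−f), so D = Cmin,ss·Vd·(1−f)/f.
D = 19 × 48 × (1−f)/f ≈ 19 × 48 × 5.34961 ≈ 4878.84 mg.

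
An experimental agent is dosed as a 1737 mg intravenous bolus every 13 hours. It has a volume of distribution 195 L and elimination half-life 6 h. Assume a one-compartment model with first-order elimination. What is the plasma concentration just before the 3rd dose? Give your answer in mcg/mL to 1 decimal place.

2.4 mcg/mL

f = (1/2)^(τ/t½) = (1/2)^(13/6) ≈ 0.2227.
C₀ = D/Vd = 1737/195 ≈ 8.908 mcg/mL.
Before the 3rd dose, 2 doses have been given. Superposition: Cmin = C₀·(f + f²).
≈ 8.908 × (0.2227 + 0.0496) ≈ 8.908 × 0.2723 ≈ 2.426 mcg/mL.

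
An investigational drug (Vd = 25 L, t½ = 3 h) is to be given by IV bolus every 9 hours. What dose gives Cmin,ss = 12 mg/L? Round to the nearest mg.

τ/t½ = 9/3 ≈ 3, so f = (1/2)^(9/3) ≈ 0.125000.
Cmin,ss = (D/Vd)·f/(1−f), so D = Cmin,ss·Vd·(1−f)/f.
D = 12 × 25 × (1−f)/f ≈ 12 × 25 × 7.00000 ≈ 2100.00 mg.

2100 mg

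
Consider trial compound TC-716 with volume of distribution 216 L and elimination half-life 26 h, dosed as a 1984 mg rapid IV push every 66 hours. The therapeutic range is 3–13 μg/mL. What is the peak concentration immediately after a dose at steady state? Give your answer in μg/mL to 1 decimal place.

11.1 μg/mL

Over one 66-h interval, 66/26 ≈ 2.5385 half-lives elapse, leaving f ≈ 0.1721 of each dose.
At steady state, accumulation factor R = 1/(1 − e^(−kτ)) ≈ 1.2079.
Each bolus raises the concentration by D/Vd = 1984/216 ≈ 9.185 μg/mL.
Steady-state peak Cmax,ss = C₀·R ≈ 9.185 × 1.2079 ≈ 11.095 μg/mL.
Peak 11.1 μg/mL vs MTC 13 μg/mL: below toxic threshold.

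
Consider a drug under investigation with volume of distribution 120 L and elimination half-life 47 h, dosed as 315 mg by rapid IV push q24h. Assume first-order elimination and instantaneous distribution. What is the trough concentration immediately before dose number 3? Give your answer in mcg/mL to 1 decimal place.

3.1 mcg/mL

f = (1/2)^(τ/t½) = (1/2)^(24/47) ≈ 0.7019.
C₀ = D/Vd = 315/120 ≈ 2.625 mcg/mL.
Before the 3rd dose, 2 doses have been given. Superposition: Cmin = C₀·(f + f²).
≈ 2.625 × (0.7019 + 0.4927) ≈ 2.625 × 1.1946 ≈ 3.136 mcg/mL.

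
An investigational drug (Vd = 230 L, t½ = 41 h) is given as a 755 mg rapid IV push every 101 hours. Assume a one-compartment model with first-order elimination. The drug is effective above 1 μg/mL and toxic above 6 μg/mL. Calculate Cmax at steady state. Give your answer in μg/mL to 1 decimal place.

Over one 101-h interval, 101/41 ≈ 2.4634 half-lives elapse, leaving f ≈ 0.1813 of each dose.
Accumulation ratio R = 1/(1 − f) ≈ 1/0.8187 ≈ 1.2214.
Single-dose peak C₀ = D/Vd = 755/230 ≈ 3.283 μg/mL.
Cmax,ss = C₀/(1 − f) ≈ 3.283/0.8187 ≈ 4.010 μg/mL.
Peak 4.0 μg/mL vs MTC 6 μg/mL: below toxic threshold.

4.0 μg/mL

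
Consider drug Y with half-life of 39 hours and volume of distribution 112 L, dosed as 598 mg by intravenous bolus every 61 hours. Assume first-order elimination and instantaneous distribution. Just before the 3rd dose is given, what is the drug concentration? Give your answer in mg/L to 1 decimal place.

f = (1/2)^(τ/t½) = (1/2)^(61/39) ≈ 0.3382.
C₀ = D/Vd = 598/112 ≈ 5.339 mg/L.
Before the 3rd dose, 2 doses have been given. Superposition: Cmin = C₀·(f + f²).
≈ 5.339 × (0.3382 + 0.1144) ≈ 5.339 × 0.4526 ≈ 2.416 mg/L.

2.4 mg/L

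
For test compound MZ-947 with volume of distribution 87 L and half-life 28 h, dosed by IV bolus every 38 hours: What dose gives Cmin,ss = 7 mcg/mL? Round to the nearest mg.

τ/t½ = 38/28 ≈ 1.3571, so f = (1/2)^(38/28) ≈ 0.390355.
Cmin,ss = (D/Vd)·f/(1−f), so D = Cmin,ss·Vd·(1−f)/f.
D = 7 × 87 × (1−f)/f ≈ 7 × 87 × 1.56177 ≈ 951.12 mg.

951 mg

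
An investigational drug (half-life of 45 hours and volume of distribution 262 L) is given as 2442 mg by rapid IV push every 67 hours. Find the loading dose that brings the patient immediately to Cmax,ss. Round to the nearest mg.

f = (1/2)^(67/45) ≈ 0.356287; accumulation ratio R = 1/(1−f) ≈ 1.55349.
Loading dose to hit Cmax,ss on first dose: D_load = D_maint·R ≈ 2442 × 1.55349 ≈ 3793.62 mg.

3794 mg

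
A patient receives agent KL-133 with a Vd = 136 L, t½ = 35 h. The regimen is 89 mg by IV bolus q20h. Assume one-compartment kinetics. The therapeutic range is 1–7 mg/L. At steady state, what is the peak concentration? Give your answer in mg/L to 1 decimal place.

τ/t½ = 20/35 ≈ 0.57143, so fraction remaining f = (1/2)^(20/35) ≈ 0.6730.
At steady state, accumulation factor R = 1/(1 − e^(−kτ)) ≈ 3.0581.
Single-dose peak C₀ = D/Vd = 89/136 ≈ 0.654 mg/L.
Steady-state peak Cmax,ss = C₀·R ≈ 0.654 × 3.0581 ≈ 2.000 mg/L.
Peak 2.0 mg/L vs MTC 7 mg/L: below toxic threshold.

2.0 mg/L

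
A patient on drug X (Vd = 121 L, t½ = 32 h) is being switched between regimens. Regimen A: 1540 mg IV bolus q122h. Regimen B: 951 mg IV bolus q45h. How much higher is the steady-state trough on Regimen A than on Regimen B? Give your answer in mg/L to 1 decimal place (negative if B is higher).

-3.8 mg/L

Regimen A: f = (1/2)^(122/32) ≈ 0.0712; Cmin,ss = (1540/121)·f/(1−f) ≈ 0.976 mg/L.
Regimen B: f = (1/2)^(45/32) ≈ 0.3773; Cmin,ss = (951/121)·f/(1−f) ≈ 4.762 mg/L.
Difference ≈ 0.976 − 4.762 ≈ -3.786 mg/L.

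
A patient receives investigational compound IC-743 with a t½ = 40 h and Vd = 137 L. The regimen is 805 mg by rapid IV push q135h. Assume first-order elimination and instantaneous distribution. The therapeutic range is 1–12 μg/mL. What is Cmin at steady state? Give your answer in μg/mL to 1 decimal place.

τ/t½ = 135/40 ≈ 3.375, so fraction remaining f = (1/2)^(135/40) ≈ 0.0964.
At steady state, accumulation factor R = 1/(1 − e^(−kτ)) ≈ 1.1067.
Single-dose peak C₀ = D/Vd = 805/137 ≈ 5.876 μg/mL.
Steady-state peak Cmax,ss = C₀·R ≈ 5.876 × 1.1067 ≈ 6.503 μg/mL.
Steady-state trough Cmin,ss = Cmax,ss·f ≈ 6.503 × 0.0964 ≈ 0.627 μg/mL.
Trough 0.6 μg/mL vs MEC 1 μg/mL: subtherapeutic.

0.6 μg/mL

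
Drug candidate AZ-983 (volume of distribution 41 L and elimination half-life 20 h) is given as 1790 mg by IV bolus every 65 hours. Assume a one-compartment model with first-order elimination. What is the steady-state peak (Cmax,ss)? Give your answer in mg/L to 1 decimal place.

48.8 mg/L

τ/t½ = 65/20 ≈ 3.25, so fraction remaining f = (1/2)^(65/20) ≈ 0.1051.
At steady state, accumulation factor R = 1/(1 − e^(−kτ)) ≈ 1.1174.
Each bolus raises the concentration by D/Vd = 1790/41 ≈ 43.659 mg/L.
Steady-state peak Cmax,ss = C₀·R ≈ 43.659 × 1.1174 ≈ 48.785 mg/L.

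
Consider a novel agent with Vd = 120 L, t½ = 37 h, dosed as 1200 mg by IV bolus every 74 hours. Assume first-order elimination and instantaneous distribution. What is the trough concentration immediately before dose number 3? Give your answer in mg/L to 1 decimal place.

3.1 mg/L

f = (1/2)^(τ/t½) = (1/2)^(74/37) ≈ 0.2500.
C₀ = D/Vd = 1200/120 ≈ 10.000 mg/L.
Before the 3rd dose, 2 doses have been given. Superposition: Cmin = C₀·(f + f²).
≈ 10.000 × (0.2500 + 0.0625) ≈ 10.000 × 0.3125 ≈ 3.125 mg/L.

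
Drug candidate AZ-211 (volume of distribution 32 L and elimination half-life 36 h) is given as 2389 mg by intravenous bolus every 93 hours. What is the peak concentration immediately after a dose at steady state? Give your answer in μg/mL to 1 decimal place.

k = ln2/t½ = ln2/36 ≈ 0.019254 h⁻¹; fraction remaining f = e^(−kτ) = e^(−0.019254×93) ≈ 0.1669.
Accumulation ratio R = 1/(1 − f) ≈ 1/0.8331 ≈ 1.2003.
Each bolus raises the concentration by D/Vd = 2389/32 ≈ 74.656 μg/mL.
Steady-state peak Cmax,ss = C₀·R ≈ 74.656 × 1.2003 ≈ 89.610 μg/mL.

89.6 μg/mL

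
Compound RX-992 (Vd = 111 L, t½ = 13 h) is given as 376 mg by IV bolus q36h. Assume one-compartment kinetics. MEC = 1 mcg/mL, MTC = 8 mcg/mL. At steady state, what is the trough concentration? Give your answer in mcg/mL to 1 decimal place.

0.6 mcg/mL

τ/t½ = 36/13 ≈ 2.7692, so fraction remaining f = (1/2)^(36/13) ≈ 0.1467.
Each bolus raises the concentration by D/Vd = 376/111 ≈ 3.387 mcg/mL.
Steady-state trough Cmin,ss = C₀·f/(1−f) ≈ 3.387 × 0.1467/0.8533 ≈ 0.582 mcg/mL.
Trough 0.6 mcg/mL vs MEC 1 mcg/mL: subtherapeutic.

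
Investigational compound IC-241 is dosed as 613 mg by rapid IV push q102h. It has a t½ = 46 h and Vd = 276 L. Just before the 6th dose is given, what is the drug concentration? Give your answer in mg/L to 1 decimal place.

f = (1/2)^(τ/t½) = (1/2)^(102/46) ≈ 0.2150.
C₀ = D/Vd = 613/276 ≈ 2.221 mg/L.
Before the 6th dose, 5 doses have been given. Superposition: Cmin = C₀·(f + f² + … + f^5).
≈ 2.221 × (0.2150 + 0.0462 + 0.0099 + 0.0021 + 0.0005) ≈ 2.221 × 0.2737 ≈ 0.608 mg/L.

0.6 mg/L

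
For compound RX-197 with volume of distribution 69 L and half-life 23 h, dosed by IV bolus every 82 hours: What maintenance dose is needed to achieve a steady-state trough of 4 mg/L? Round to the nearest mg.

2991 mg

τ/t½ = 82/23 ≈ 3.5652, so f = (1/2)^(82/23) ≈ 0.084482.
Cmin,ss = (D/Vd)·f/(1−f), so D = Cmin,ss·Vd·(1−f)/f.
D = 4 × 69 × (1−f)/f ≈ 4 × 69 × 10.83684 ≈ 2990.97 mg.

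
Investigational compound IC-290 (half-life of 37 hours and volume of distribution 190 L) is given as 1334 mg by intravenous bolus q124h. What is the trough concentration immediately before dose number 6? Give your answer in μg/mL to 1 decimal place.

0.8 μg/mL

f = (1/2)^(τ/t½) = (1/2)^(124/37) ≈ 0.0980.
C₀ = D/Vd = 1334/190 ≈ 7.021 μg/mL.
Before the 6th dose, 5 doses have been given. Superposition: Cmin = C₀·(f + f² + … + f^5).
≈ 7.021 × (0.0980 + 0.0096 + 0.0009 + 0.0001 + 0.0000) ≈ 7.021 × 0.1086 ≈ 0.762 μg/mL.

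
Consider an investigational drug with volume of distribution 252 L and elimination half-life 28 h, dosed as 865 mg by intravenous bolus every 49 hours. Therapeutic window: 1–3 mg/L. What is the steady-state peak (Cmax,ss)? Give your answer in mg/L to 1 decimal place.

τ/t½ = 49/28 ≈ 1.75, so fraction remaining f = (1/2)^(49/28) ≈ 0.2973.
Accumulation ratio R = 1/(1 − f) ≈ 1/0.7027 ≈ 1.4231.
Single-dose peak C₀ = D/Vd = 865/252 ≈ 3.433 mg/L.
Cmax,ss = C₀/(1 − f) ≈ 3.433/0.7027 ≈ 4.885 mg/L.
Peak 4.9 mg/L vs MTC 3 mg/L: exceeds toxic threshold.

4.9 mg/L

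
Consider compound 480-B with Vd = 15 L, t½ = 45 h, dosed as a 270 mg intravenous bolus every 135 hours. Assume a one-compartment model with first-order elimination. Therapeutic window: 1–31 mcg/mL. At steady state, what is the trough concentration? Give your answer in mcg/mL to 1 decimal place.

2.6 mcg/mL

The dosing interval is 3 half-lives, so f = 2^(−3) = 0.125.
Accumulation ratio R = 1/(1 − f) = 1/0.875 = 8/7.
Single-dose peak C₀ = D/Vd = 270/15 = 18 mcg/mL.
Steady-state peak Cmax,ss = C₀·R = 18 × 8/7 ≈ 20.571 mcg/mL.
Steady-state trough Cmin,ss = Cmax,ss·f ≈ 20.571 × 0.125 ≈ 2.571 mcg/mL.
Trough 2.6 mcg/mL vs MEC 1 mcg/mL: adequate.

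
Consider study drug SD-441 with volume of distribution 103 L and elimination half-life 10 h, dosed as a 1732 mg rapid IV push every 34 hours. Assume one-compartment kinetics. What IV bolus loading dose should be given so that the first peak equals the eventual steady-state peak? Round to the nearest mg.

f = (1/2)^(34/10) ≈ 0.094732; accumulation ratio R = 1/(1−f) ≈ 1.10465.
Loading dose to hit Cmax,ss on first dose: D_load = D_maint·R ≈ 1732 × 1.10465 ≈ 1913.25 mg.

1913 mg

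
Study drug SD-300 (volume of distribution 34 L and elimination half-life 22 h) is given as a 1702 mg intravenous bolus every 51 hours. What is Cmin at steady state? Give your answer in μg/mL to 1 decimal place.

Over one 51-h interval, 51/22 ≈ 2.3182 half-lives elapse, leaving f ≈ 0.2005 of each dose.
At steady state, accumulation factor R = 1/(1 − e^(−kτ)) ≈ 1.2508.
Single-dose peak C₀ = D/Vd = 1702/34 ≈ 50.059 μg/mL.
Cmax,ss = C₀/(1 − f) ≈ 50.059/0.7995 ≈ 62.613 μg/mL.
Steady-state trough Cmin,ss = Cmax,ss·f ≈ 62.613 × 0.2005 ≈ 12.554 μg/mL.

12.6 μg/mL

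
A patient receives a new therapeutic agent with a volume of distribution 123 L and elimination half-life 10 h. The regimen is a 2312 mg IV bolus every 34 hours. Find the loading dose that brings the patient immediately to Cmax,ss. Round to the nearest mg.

f = (1/2)^(34/10) ≈ 0.094732; accumulation ratio R = 1/(1−f) ≈ 1.10465.
Loading dose to hit Cmax,ss on first dose: D_load = D_maint·R ≈ 2312 × 1.10465 ≈ 2553.95 mg.

2554 mg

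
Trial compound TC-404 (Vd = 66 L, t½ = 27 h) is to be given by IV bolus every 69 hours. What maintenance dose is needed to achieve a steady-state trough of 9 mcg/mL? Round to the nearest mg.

τ/t½ = 69/27 ≈ 2.5556, so f = (1/2)^(69/27) ≈ 0.170099.
Cmin,ss = (D/Vd)·f/(1−f), so D = Cmin,ss·Vd·(1−f)/f.
D = 9 × 66 × (1−f)/f ≈ 9 × 66 × 4.87893 ≈ 2898.08 mg.

2898 mg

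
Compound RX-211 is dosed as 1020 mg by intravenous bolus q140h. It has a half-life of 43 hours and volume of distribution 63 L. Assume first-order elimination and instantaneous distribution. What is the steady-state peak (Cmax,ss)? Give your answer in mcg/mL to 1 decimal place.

τ/t½ = 140/43 ≈ 3.2558, so fraction remaining f = (1/2)^(140/43) ≈ 0.1047.
Accumulation ratio R = 1/(1 − f) ≈ 1/0.8953 ≈ 1.1169.
Each bolus raises the concentration by D/Vd = 1020/63 ≈ 16.190 mcg/mL.
Cmax,ss = C₀/(1 − f) ≈ 16.190/0.8953 ≈ 18.083 mcg/mL.

18.1 mcg/mL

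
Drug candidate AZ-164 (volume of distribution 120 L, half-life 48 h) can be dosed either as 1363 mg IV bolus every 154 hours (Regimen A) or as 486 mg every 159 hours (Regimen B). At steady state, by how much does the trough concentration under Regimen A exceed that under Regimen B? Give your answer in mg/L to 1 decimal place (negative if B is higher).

0.9 mg/L

Regimen A: f = (1/2)^(154/48) ≈ 0.1082; Cmin,ss = (1363/120)·f/(1−f) ≈ 1.378 mg/L.
Regimen B: f = (1/2)^(159/48) ≈ 0.1007; Cmin,ss = (486/120)·f/(1−f) ≈ 0.454 mg/L.
Difference ≈ 1.378 − 0.454 ≈ 0.924 mg/L.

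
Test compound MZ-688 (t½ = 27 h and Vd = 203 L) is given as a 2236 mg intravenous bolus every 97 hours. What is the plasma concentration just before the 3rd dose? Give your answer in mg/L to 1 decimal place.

1.0 mg/L

f = (1/2)^(τ/t½) = (1/2)^(97/27) ≈ 0.0829.
C₀ = D/Vd = 2236/203 ≈ 11.015 mg/L.
Before the 3rd dose, 2 doses have been given. Superposition: Cmin = C₀·(f + f²).
≈ 11.015 × (0.0829 + 0.0069) ≈ 11.015 × 0.0898 ≈ 0.989 mg/L.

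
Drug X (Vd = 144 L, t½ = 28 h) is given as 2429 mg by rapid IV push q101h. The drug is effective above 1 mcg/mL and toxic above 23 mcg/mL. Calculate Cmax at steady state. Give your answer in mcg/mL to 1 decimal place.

18.4 mcg/mL

Over one 101-h interval, 101/28 ≈ 3.6071 half-lives elapse, leaving f ≈ 0.0821 of each dose.
At steady state, accumulation factor R = 1/(1 − e^(−kτ)) ≈ 1.0894.
Single-dose peak C₀ = D/Vd = 2429/144 ≈ 16.868 mcg/mL.
Steady-state peak Cmax,ss = C₀·R ≈ 16.868 × 1.0894 ≈ 18.376 mcg/mL.
Peak 18.4 mcg/mL vs MTC 23 mcg/mL: below toxic threshold.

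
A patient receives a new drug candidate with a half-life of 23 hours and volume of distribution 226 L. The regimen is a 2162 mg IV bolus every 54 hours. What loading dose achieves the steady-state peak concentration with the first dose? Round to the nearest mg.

f = (1/2)^(54/23) ≈ 0.196442; accumulation ratio R = 1/(1−f) ≈ 1.24447.
Loading dose to hit Cmax,ss on first dose: D_load = D_maint·R ≈ 2162 × 1.24447 ≈ 2690.54 mg.

2691 mg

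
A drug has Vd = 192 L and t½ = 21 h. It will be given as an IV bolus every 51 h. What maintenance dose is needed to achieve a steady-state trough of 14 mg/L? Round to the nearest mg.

τ/t½ = 51/21 ≈ 2.4286, so f = (1/2)^(51/21) ≈ 0.185749.
Cmin,ss = (D/Vd)·f/(1−f), so D = Cmin,ss·Vd·(1−f)/f.
D = 14 × 192 × (1−f)/f ≈ 14 × 192 × 4.38361 ≈ 11783.14 mg.

11783 mg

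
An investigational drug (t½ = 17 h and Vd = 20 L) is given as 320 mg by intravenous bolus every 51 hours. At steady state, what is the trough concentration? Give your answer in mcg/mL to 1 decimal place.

2.3 mcg/mL

The dosing interval is 3 half-lives, so f = 2^(−3) = 0.125.
Accumulation ratio R = 1/(1 − f) = 1/0.875 = 8/7.
Single-dose peak C₀ = D/Vd = 320/20 = 16 mcg/mL.
Steady-state peak Cmax,ss = C₀·R = 16 × 8/7 ≈ 18.286 mcg/mL.
Steady-state trough Cmin,ss = Cmax,ss·f ≈ 18.286 × 0.125 ≈ 2.286 mcg/mL.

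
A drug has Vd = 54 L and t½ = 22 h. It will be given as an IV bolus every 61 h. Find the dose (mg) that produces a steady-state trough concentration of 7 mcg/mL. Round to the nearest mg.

τ/t½ = 61/22 ≈ 2.7727, so f = (1/2)^(61/22) ≈ 0.146327.
Cmin,ss = (D/Vd)·f/(1−f), so D = Cmin,ss·Vd·(1−f)/f.
D = 7 × 54 × (1−f)/f ≈ 7 × 54 × 5.83401 ≈ 2205.26 mg.

2205 mg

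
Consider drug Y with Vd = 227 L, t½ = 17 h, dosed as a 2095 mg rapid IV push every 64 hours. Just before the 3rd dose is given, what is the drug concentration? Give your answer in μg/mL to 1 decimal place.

0.7 μg/mL

f = (1/2)^(τ/t½) = (1/2)^(64/17) ≈ 0.0736.
C₀ = D/Vd = 2095/227 ≈ 9.229 μg/mL.
Before the 3rd dose, 2 doses have been given. Superposition: Cmin = C₀·(f + f²).
≈ 9.229 × (0.0736 + 0.0054) ≈ 9.229 × 0.0790 ≈ 0.729 μg/mL.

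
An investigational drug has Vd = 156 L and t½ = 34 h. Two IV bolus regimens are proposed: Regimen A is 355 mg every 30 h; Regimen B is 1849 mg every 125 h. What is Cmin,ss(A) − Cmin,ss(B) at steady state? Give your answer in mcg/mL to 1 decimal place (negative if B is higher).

Regimen A: f = (1/2)^(30/34) ≈ 0.5425; Cmin,ss = (355/156)·f/(1−f) ≈ 2.698 mcg/mL.
Regimen B: f = (1/2)^(125/34) ≈ 0.0782; Cmin,ss = (1849/156)·f/(1−f) ≈ 1.006 mcg/mL.
Difference ≈ 2.698 − 1.006 ≈ 1.692 mcg/mL.

1.7 mcg/mL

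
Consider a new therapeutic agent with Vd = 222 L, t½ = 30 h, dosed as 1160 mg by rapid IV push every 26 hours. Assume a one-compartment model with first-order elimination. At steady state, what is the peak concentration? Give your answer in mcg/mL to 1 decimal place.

11.6 mcg/mL

τ/t½ = 26/30 ≈ 0.86667, so fraction remaining f = (1/2)^(26/30) ≈ 0.5484.
At steady state, accumulation factor R = 1/(1 − e^(−kτ)) ≈ 2.2143.
Each bolus raises the concentration by D/Vd = 1160/222 ≈ 5.225 mcg/mL.
Cmax,ss = C₀/(1 − f) ≈ 5.225/0.4516 ≈ 11.570 mcg/mL.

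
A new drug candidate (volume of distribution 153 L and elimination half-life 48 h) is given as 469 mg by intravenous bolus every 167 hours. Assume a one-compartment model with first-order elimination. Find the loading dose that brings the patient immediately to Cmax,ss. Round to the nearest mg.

515 mg

f = (1/2)^(167/48) ≈ 0.089674; accumulation ratio R = 1/(1−f) ≈ 1.09851.
Loading dose to hit Cmax,ss on first dose: D_load = D_maint·R ≈ 469 × 1.09851 ≈ 515.20 mg.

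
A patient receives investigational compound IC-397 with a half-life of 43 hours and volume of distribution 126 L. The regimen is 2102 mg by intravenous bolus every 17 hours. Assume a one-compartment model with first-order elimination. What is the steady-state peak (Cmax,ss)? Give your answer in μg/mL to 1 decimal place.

Over one 17-h interval, 17/43 ≈ 0.39535 half-lives elapse, leaving f ≈ 0.7603 of each dose.
Accumulation ratio R = 1/(1 − f) ≈ 1/0.2397 ≈ 4.1719.
Single-dose peak C₀ = D/Vd = 2102/126 ≈ 16.683 μg/mL.
Steady-state peak Cmax,ss = C₀·R ≈ 16.683 × 4.1719 ≈ 69.600 μg/mL.

69.6 μg/mL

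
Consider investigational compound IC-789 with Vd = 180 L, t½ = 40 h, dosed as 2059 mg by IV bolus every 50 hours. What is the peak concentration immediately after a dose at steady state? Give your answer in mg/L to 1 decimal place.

19.7 mg/L

Over one 50-h interval, 50/40 ≈ 1.25 half-lives elapse, leaving f ≈ 0.4204 of each dose.
Accumulation ratio R = 1/(1 − f) ≈ 1/0.5796 ≈ 1.7253.
Each bolus raises the concentration by D/Vd = 2059/180 ≈ 11.439 mg/L.
Steady-state peak Cmax,ss = C₀·R ≈ 11.439 × 1.7253 ≈ 19.736 mg/L.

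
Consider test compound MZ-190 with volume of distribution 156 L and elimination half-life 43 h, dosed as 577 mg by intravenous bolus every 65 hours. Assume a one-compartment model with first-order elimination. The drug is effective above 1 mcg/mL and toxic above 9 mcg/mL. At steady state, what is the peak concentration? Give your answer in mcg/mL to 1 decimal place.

τ/t½ = 65/43 ≈ 1.5116, so fraction remaining f = (1/2)^(65/43) ≈ 0.3507.
Accumulation ratio R = 1/(1 − f) ≈ 1/0.6493 ≈ 1.5401.
Each bolus raises the concentration by D/Vd = 577/156 ≈ 3.699 mcg/mL.
Steady-state peak Cmax,ss = C₀·R ≈ 3.699 × 1.5401 ≈ 5.697 mcg/mL.
Peak 5.7 mcg/mL vs MTC 9 mcg/mL: below toxic threshold.

5.7 mcg/mL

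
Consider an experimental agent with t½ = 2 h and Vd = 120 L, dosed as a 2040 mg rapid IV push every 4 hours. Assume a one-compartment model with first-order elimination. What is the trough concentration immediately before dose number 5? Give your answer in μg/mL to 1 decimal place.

f = (1/2)^(τ/t½) = (1/2)^(4/2) ≈ 0.2500.
C₀ = D/Vd = 2040/120 ≈ 17.000 μg/mL.
Before the 5th dose, 4 doses have been given. Superposition: Cmin = C₀·(f + f² + … + f^4).
≈ 17.000 × (0.2500 + 0.0625 + 0.0156 + 0.0039) ≈ 17.000 × 0.3320 ≈ 5.644 μg/mL.

5.6 μg/mL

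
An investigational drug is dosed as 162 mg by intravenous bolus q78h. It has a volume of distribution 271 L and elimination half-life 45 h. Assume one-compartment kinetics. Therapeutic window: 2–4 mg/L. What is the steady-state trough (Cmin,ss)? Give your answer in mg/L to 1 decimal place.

Over one 78-h interval, 78/45 ≈ 1.7333 half-lives elapse, leaving f ≈ 0.3008 of each dose.
Each bolus raises the concentration by D/Vd = 162/271 ≈ 0.598 mg/L.
Steady-state trough Cmin,ss = C₀·f/(1−f) ≈ 0.598 × 0.3008/0.6992 ≈ 0.257 mg/L.
Trough 0.3 mg/L vs MEC 2 mg/L: subtherapeutic.

0.3 mg/L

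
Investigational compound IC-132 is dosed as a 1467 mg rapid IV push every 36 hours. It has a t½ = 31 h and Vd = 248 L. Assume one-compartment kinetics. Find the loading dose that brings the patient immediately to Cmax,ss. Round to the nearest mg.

f = (1/2)^(36/31) ≈ 0.447112; accumulation ratio R = 1/(1−f) ≈ 1.80868.
Loading dose to hit Cmax,ss on first dose: D_load = D_maint·R ≈ 1467 × 1.80868 ≈ 2653.33 mg.

2653 mg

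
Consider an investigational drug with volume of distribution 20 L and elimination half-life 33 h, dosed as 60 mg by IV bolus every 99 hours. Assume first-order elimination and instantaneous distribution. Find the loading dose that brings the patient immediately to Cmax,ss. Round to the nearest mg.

69 mg

f = (1/2)^(99/33) ≈ 0.125000; accumulation ratio R = 1/(1−f) ≈ 1.14286.
Loading dose to hit Cmax,ss on first dose: D_load = D_maint·R ≈ 60 × 1.14286 ≈ 68.57 mg.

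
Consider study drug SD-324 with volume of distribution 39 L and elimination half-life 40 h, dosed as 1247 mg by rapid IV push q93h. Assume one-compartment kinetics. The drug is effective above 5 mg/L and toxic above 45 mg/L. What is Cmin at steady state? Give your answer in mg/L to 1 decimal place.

8.0 mg/L

k = ln2/t½ = ln2/40 ≈ 0.017329 h⁻¹; fraction remaining f = e^(−kτ) = e^(−0.017329×93) ≈ 0.1996.
Accumulation ratio R = 1/(1 − f) ≈ 1/0.8004 ≈ 1.2494.
Single-dose peak C₀ = D/Vd = 1247/39 ≈ 31.974 mg/L.
Cmax,ss = C₀/(1 − f) ≈ 31.974/0.8004 ≈ 39.948 mg/L.
Steady-state trough Cmin,ss = Cmax,ss·f ≈ 39.948 × 0.1996 ≈ 7.974 mg/L.
Trough 8.0 mg/L vs MEC 5 mg/L: adequate.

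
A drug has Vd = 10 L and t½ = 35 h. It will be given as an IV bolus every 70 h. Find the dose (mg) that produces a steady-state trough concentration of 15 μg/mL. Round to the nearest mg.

τ/t½ = 70/35 ≈ 2, so f = (1/2)^(70/35) ≈ 0.250000.
Cmin,ss = (D/Vd)·f/(1−f), so D = Cmin,ss·Vd·(1−f)/f.
D = 15 × 10 × (1−f)/f ≈ 15 × 10 × 3.00000 ≈ 450.00 mg.

450 mg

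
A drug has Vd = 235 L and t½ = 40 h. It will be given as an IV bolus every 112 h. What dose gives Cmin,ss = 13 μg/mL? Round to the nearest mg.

τ/t½ = 112/40 ≈ 2.8, so f = (1/2)^(112/40) ≈ 0.143587.
Cmin,ss = (D/Vd)·f/(1−f), so D = Cmin,ss·Vd·(1−f)/f.
D = 13 × 235 × (1−f)/f ≈ 13 × 235 × 5.96442 ≈ 18221.30 mg.

18221 mg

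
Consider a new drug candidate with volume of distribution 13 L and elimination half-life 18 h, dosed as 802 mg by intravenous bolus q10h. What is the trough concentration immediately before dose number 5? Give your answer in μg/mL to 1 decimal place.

f = (1/2)^(τ/t½) = (1/2)^(10/18) ≈ 0.6804.
C₀ = D/Vd = 802/13 ≈ 61.692 μg/mL.
Before the 5th dose, 4 doses have been given. Superposition: Cmin = C₀·(f + f² + … + f^4).
≈ 61.692 × (0.6804 + 0.4629 + 0.3150 + 0.2143) ≈ 61.692 × 1.6726 ≈ 103.186 μg/mL.

103.2 μg/mL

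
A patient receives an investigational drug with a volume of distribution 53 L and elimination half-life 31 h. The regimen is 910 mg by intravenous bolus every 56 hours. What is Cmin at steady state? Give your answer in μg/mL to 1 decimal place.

Over one 56-h interval, 56/31 ≈ 1.8065 half-lives elapse, leaving f ≈ 0.2859 of each dose.
Single-dose peak C₀ = D/Vd = 910/53 ≈ 17.170 μg/mL.
Steady-state trough Cmin,ss = C₀·f/(1−f) ≈ 17.170 × 0.2859/0.7141 ≈ 6.874 μg/mL.

6.9 μg/mL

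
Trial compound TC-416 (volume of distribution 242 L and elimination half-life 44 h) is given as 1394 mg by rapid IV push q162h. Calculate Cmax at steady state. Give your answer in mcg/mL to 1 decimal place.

6.2 mcg/mL

τ/t½ = 162/44 ≈ 3.6818, so fraction remaining f = (1/2)^(162/44) ≈ 0.0779.
At steady state, accumulation factor R = 1/(1 − e^(−kτ)) ≈ 1.0845.
Each bolus raises the concentration by D/Vd = 1394/242 ≈ 5.760 mcg/mL.
Steady-state peak Cmax,ss = C₀·R ≈ 5.760 × 1.0845 ≈ 6.247 mcg/mL.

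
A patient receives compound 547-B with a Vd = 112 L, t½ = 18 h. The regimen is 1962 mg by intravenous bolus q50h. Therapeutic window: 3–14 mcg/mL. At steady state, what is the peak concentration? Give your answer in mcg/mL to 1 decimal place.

τ/t½ = 50/18 ≈ 2.7778, so fraction remaining f = (1/2)^(50/18) ≈ 0.1458.
Accumulation ratio R = 1/(1 − f) ≈ 1/0.8542 ≈ 1.1707.
Single-dose peak C₀ = D/Vd = 1962/112 ≈ 17.518 mcg/mL.
Steady-state peak Cmax,ss = C₀·R ≈ 17.518 × 1.1707 ≈ 20.508 mcg/mL.
Peak 20.5 mcg/mL vs MTC 14 mcg/mL: exceeds toxic threshold.

20.5 mcg/mL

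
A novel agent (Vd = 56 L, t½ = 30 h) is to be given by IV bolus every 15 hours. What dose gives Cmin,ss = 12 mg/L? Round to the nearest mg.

278 mg

τ/t½ = 15/30 ≈ 0.5, so f = (1/2)^(15/30) ≈ 0.707107.
Cmin,ss = (D/Vd)·f/(1−f), so D = Cmin,ss·Vd·(1−f)/f.
D = 12 × 56 × (1−f)/f ≈ 12 × 56 × 0.41421 ≈ 278.35 mg.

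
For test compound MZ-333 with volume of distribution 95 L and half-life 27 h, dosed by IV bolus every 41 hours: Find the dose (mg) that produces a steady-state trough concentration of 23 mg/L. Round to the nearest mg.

τ/t½ = 41/27 ≈ 1.5185, so f = (1/2)^(41/27) ≈ 0.349044.
Cmin,ss = (D/Vd)·f/(1−f), so D = Cmin,ss·Vd·(1−f)/f.
D = 23 × 95 × (1−f)/f ≈ 23 × 95 × 1.86497 ≈ 4074.96 mg.

4075 mg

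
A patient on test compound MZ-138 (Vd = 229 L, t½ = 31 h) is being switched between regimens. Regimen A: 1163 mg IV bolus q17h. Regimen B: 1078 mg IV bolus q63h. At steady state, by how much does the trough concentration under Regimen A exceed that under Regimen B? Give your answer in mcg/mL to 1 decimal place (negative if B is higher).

9.5 mcg/mL

Regimen A: f = (1/2)^(17/31) ≈ 0.6838; Cmin,ss = (1163/229)·f/(1−f) ≈ 10.983 mcg/mL.
Regimen B: f = (1/2)^(63/31) ≈ 0.2445; Cmin,ss = (1078/229)·f/(1−f) ≈ 1.523 mcg/mL.
Difference ≈ 10.983 − 1.523 ≈ 9.460 mcg/mL.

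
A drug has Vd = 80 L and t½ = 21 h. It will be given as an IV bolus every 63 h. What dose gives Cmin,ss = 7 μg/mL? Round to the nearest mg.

τ/t½ = 63/21 ≈ 3, so f = (1/2)^(63/21) ≈ 0.125000.
Cmin,ss = (D/Vd)·f/(1−f), so D = Cmin,ss·Vd·(1−f)/f.
D = 7 × 80 × (1−f)/f ≈ 7 × 80 × 7.00000 ≈ 3920.00 mg.

3920 mg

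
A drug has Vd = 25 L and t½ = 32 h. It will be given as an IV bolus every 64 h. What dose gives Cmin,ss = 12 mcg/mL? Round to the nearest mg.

900 mg

τ/t½ = 64/32 ≈ 2, so f = (1/2)^(64/32) ≈ 0.250000.
Cmin,ss = (D/Vd)·f/(1−f), so D = Cmin,ss·Vd·(1−f)/f.
D = 12 × 25 × (1−f)/f ≈ 12 × 25 × 3.00000 ≈ 900.00 mg.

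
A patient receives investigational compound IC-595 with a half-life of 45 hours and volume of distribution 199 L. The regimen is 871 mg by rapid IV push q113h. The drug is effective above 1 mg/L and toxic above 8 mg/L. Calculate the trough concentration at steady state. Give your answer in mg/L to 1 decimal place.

k = ln2/t½ = ln2/45 ≈ 0.015403 h⁻¹; fraction remaining f = e^(−kτ) = e^(−0.015403×113) ≈ 0.1754.
Single-dose peak C₀ = D/Vd = 871/199 ≈ 4.377 mg/L.
Steady-state trough Cmin,ss = C₀·f/(1−f) ≈ 4.377 × 0.1754/0.8246 ≈ 0.931 mg/L.
Trough 0.9 mg/L vs MEC 1 mg/L: subtherapeutic.

0.9 mg/L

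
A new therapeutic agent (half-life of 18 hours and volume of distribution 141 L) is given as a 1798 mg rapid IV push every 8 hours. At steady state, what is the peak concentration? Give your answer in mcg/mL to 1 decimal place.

k = ln2/t½ = ln2/18 ≈ 0.038508 h⁻¹; fraction remaining f = e^(−kτ) = e^(−0.038508×8) ≈ 0.7349.
Accumulation ratio R = 1/(1 − f) ≈ 1/0.2651 ≈ 3.7722.
Each bolus raises the concentration by D/Vd = 1798/141 ≈ 12.752 mcg/mL.
Steady-state peak Cmax,ss = C₀·R ≈ 12.752 × 3.7722 ≈ 48.103 mcg/mL.

48.1 mcg/mL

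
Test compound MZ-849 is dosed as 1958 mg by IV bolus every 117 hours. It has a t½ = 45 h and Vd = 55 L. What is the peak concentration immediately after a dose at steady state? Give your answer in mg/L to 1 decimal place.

42.6 mg/L

Over one 117-h interval, 117/45 ≈ 2.6 half-lives elapse, leaving f ≈ 0.1649 of each dose.
Accumulation ratio R = 1/(1 − f) ≈ 1/0.8351 ≈ 1.1975.
Each bolus raises the concentration by D/Vd = 1958/55 ≈ 35.600 mg/L.
Steady-state peak Cmax,ss = C₀·R ≈ 35.600 × 1.1975 ≈ 42.631 mg/L.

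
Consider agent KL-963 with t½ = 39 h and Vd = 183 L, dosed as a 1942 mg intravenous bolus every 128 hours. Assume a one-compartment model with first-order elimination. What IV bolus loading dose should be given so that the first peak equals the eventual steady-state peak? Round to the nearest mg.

f = (1/2)^(128/39) ≈ 0.102803; accumulation ratio R = 1/(1−f) ≈ 1.11458.
Loading dose to hit Cmax,ss on first dose: D_load = D_maint·R ≈ 1942 × 1.11458 ≈ 2164.51 mg.

2165 mg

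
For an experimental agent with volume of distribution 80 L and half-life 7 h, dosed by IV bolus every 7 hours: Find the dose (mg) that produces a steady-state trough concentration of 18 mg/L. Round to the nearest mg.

τ/t½ = 7/7 ≈ 1, so f = (1/2)^(7/7) ≈ 0.500000.
Cmin,ss = (D/Vd)·f/(1−f), so D = Cmin,ss·Vd·(1−f)/f.
D = 18 × 80 × (1−f)/f ≈ 18 × 80 × 1.00000 ≈ 1440.00 mg.

1440 mg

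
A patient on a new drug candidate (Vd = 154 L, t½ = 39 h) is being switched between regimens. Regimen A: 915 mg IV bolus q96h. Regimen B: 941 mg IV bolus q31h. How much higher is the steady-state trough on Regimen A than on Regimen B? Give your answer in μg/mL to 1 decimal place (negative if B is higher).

Regimen A: f = (1/2)^(96/39) ≈ 0.1816; Cmin,ss = (915/154)·f/(1−f) ≈ 1.318 μg/mL.
Regimen B: f = (1/2)^(31/39) ≈ 0.5764; Cmin,ss = (941/154)·f/(1−f) ≈ 8.315 μg/mL.
Difference ≈ 1.318 − 8.315 ≈ -6.997 μg/mL.

-7.0 μg/mL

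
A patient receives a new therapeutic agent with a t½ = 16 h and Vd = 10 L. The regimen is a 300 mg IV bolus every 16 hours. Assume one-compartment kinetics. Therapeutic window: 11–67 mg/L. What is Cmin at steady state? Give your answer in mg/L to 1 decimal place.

The dosing interval is 1 half-life, so f = 2^(−1) = 0.5.
At steady state, R = 1/(1 − 0.5) = 2/1.
Single-dose peak C₀ = D/Vd = 300/10 = 30 mg/L.
Steady-state peak Cmax,ss = C₀·R = 30 × 2/1 ≈ 60.000 mg/L.
Steady-state trough Cmin,ss = Cmax,ss·f ≈ 60.000 × 0.5 ≈ 30.000 mg/L.
Trough 30.0 mg/L vs MEC 11 mg/L: adequate.

30.0 mg/L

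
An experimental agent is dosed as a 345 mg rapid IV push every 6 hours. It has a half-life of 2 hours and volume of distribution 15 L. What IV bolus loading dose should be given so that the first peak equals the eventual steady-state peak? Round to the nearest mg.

f = (1/2)^(6/2) ≈ 0.125000; accumulation ratio R = 1/(1−f) ≈ 1.14286.
Loading dose to hit Cmax,ss on first dose: D_load = D_maint·R ≈ 345 × 1.14286 ≈ 394.29 mg.

394 mg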